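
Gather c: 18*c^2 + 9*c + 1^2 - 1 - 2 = 18*c^2 + 9*c - 2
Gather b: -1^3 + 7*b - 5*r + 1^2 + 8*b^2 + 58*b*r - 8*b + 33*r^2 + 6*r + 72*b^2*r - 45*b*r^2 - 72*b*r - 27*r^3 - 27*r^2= b^2*(72*r + 8) + b*(-45*r^2 - 14*r - 1) - 27*r^3 + 6*r^2 + r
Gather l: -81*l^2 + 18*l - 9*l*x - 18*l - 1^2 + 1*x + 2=-81*l^2 - 9*l*x + x + 1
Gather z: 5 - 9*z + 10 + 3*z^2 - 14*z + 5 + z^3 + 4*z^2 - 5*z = z^3 + 7*z^2 - 28*z + 20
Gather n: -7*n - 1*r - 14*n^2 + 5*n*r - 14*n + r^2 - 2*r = -14*n^2 + n*(5*r - 21) + r^2 - 3*r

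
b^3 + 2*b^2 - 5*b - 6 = (b - 2)*(b + 1)*(b + 3)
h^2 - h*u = h*(h - u)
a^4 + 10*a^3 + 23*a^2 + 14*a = a*(a + 1)*(a + 2)*(a + 7)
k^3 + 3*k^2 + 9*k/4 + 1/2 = (k + 1/2)^2*(k + 2)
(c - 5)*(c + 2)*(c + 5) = c^3 + 2*c^2 - 25*c - 50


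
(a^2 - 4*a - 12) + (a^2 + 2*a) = 2*a^2 - 2*a - 12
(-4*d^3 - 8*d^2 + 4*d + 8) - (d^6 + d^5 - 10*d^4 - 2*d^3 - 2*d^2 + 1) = -d^6 - d^5 + 10*d^4 - 2*d^3 - 6*d^2 + 4*d + 7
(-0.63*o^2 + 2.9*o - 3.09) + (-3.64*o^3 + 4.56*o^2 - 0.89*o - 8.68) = -3.64*o^3 + 3.93*o^2 + 2.01*o - 11.77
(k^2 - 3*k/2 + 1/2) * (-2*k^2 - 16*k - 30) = -2*k^4 - 13*k^3 - 7*k^2 + 37*k - 15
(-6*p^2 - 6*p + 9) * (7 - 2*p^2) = 12*p^4 + 12*p^3 - 60*p^2 - 42*p + 63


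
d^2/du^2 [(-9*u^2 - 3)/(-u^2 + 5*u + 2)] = 18*(5*u^3 + 7*u^2 - 5*u + 13)/(u^6 - 15*u^5 + 69*u^4 - 65*u^3 - 138*u^2 - 60*u - 8)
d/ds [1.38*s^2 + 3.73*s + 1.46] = 2.76*s + 3.73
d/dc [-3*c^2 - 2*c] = -6*c - 2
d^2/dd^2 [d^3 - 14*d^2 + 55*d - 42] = 6*d - 28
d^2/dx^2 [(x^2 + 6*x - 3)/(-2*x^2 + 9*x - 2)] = 2*(-42*x^3 + 48*x^2 - 90*x + 119)/(8*x^6 - 108*x^5 + 510*x^4 - 945*x^3 + 510*x^2 - 108*x + 8)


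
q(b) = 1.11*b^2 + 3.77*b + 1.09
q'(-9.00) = -16.21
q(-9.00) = 57.07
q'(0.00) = 3.77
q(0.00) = 1.09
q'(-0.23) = 3.26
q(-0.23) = 0.28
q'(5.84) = 16.73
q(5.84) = 60.96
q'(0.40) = 4.66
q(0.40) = 2.78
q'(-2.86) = -2.58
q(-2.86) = -0.61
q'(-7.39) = -12.64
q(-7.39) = 33.85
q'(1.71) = 7.57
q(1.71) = 10.78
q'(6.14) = 17.40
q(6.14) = 66.08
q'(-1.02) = 1.51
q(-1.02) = -1.60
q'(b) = 2.22*b + 3.77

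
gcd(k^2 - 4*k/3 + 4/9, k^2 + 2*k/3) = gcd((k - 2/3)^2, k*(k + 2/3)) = 1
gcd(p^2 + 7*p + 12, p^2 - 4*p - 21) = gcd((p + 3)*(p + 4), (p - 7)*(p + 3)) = p + 3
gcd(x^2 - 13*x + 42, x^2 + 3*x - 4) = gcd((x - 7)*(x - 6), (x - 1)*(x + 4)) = 1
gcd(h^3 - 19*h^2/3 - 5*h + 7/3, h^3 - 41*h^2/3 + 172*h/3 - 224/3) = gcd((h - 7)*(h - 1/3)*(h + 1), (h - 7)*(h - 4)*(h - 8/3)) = h - 7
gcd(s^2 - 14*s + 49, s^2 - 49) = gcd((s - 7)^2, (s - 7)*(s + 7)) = s - 7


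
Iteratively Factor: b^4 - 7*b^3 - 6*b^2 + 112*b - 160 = (b - 5)*(b^3 - 2*b^2 - 16*b + 32) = (b - 5)*(b - 4)*(b^2 + 2*b - 8) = (b - 5)*(b - 4)*(b - 2)*(b + 4)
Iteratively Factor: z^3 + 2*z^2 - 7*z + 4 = (z - 1)*(z^2 + 3*z - 4) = (z - 1)^2*(z + 4)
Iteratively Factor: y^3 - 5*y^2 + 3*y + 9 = (y + 1)*(y^2 - 6*y + 9) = (y - 3)*(y + 1)*(y - 3)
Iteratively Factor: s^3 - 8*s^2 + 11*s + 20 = (s + 1)*(s^2 - 9*s + 20) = (s - 5)*(s + 1)*(s - 4)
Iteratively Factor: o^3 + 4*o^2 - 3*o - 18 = (o + 3)*(o^2 + o - 6) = (o + 3)^2*(o - 2)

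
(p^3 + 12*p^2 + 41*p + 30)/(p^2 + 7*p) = (p^3 + 12*p^2 + 41*p + 30)/(p*(p + 7))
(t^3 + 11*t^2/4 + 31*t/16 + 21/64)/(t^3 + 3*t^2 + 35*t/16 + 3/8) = (t + 7/4)/(t + 2)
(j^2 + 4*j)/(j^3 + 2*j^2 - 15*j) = (j + 4)/(j^2 + 2*j - 15)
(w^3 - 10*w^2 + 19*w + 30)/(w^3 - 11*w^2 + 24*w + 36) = (w - 5)/(w - 6)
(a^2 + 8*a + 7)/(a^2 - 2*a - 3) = (a + 7)/(a - 3)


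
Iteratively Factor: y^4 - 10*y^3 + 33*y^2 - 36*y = (y - 3)*(y^3 - 7*y^2 + 12*y) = y*(y - 3)*(y^2 - 7*y + 12) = y*(y - 4)*(y - 3)*(y - 3)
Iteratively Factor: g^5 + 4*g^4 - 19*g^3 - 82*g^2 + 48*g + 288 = (g + 3)*(g^4 + g^3 - 22*g^2 - 16*g + 96) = (g + 3)*(g + 4)*(g^3 - 3*g^2 - 10*g + 24) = (g - 4)*(g + 3)*(g + 4)*(g^2 + g - 6) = (g - 4)*(g + 3)^2*(g + 4)*(g - 2)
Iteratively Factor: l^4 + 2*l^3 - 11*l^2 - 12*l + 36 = (l - 2)*(l^3 + 4*l^2 - 3*l - 18) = (l - 2)^2*(l^2 + 6*l + 9) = (l - 2)^2*(l + 3)*(l + 3)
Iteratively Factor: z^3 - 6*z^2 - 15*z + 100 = (z - 5)*(z^2 - z - 20) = (z - 5)*(z + 4)*(z - 5)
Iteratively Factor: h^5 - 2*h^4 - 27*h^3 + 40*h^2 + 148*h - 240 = (h - 2)*(h^4 - 27*h^2 - 14*h + 120) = (h - 2)^2*(h^3 + 2*h^2 - 23*h - 60) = (h - 5)*(h - 2)^2*(h^2 + 7*h + 12) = (h - 5)*(h - 2)^2*(h + 3)*(h + 4)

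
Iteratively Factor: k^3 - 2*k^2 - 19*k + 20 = (k + 4)*(k^2 - 6*k + 5) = (k - 1)*(k + 4)*(k - 5)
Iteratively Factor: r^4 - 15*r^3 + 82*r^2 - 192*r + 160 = (r - 4)*(r^3 - 11*r^2 + 38*r - 40) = (r - 5)*(r - 4)*(r^2 - 6*r + 8) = (r - 5)*(r - 4)*(r - 2)*(r - 4)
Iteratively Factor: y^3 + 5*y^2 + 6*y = (y + 3)*(y^2 + 2*y) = y*(y + 3)*(y + 2)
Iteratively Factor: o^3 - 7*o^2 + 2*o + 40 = (o - 5)*(o^2 - 2*o - 8) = (o - 5)*(o + 2)*(o - 4)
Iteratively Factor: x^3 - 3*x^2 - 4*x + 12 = (x + 2)*(x^2 - 5*x + 6) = (x - 2)*(x + 2)*(x - 3)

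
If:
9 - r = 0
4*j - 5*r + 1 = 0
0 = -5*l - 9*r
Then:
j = 11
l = -81/5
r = 9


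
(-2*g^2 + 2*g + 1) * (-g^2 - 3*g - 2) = 2*g^4 + 4*g^3 - 3*g^2 - 7*g - 2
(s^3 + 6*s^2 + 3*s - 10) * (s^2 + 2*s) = s^5 + 8*s^4 + 15*s^3 - 4*s^2 - 20*s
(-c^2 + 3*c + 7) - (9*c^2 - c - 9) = -10*c^2 + 4*c + 16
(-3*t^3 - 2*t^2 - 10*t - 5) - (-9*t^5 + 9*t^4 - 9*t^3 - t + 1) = 9*t^5 - 9*t^4 + 6*t^3 - 2*t^2 - 9*t - 6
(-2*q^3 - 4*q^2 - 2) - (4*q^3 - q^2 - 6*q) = -6*q^3 - 3*q^2 + 6*q - 2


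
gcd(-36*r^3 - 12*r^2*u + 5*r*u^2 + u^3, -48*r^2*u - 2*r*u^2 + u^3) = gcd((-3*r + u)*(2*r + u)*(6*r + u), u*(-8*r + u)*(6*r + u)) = 6*r + u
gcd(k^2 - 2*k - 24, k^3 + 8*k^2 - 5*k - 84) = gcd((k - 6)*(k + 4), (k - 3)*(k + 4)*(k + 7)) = k + 4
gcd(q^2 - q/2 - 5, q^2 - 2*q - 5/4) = q - 5/2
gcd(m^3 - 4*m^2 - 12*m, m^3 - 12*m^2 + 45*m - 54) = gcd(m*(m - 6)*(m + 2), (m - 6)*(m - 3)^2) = m - 6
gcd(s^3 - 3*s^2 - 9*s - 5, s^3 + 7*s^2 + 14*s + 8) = s + 1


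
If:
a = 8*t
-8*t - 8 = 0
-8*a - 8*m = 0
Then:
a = -8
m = 8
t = -1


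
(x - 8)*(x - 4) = x^2 - 12*x + 32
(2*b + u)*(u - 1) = 2*b*u - 2*b + u^2 - u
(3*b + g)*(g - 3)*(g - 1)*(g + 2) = 3*b*g^3 - 6*b*g^2 - 15*b*g + 18*b + g^4 - 2*g^3 - 5*g^2 + 6*g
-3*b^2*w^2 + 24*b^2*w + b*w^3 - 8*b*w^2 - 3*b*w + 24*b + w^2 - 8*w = (-3*b + w)*(w - 8)*(b*w + 1)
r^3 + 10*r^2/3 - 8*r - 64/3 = (r - 8/3)*(r + 2)*(r + 4)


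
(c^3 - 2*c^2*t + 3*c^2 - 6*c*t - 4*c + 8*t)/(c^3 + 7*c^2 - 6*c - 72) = (c^2 - 2*c*t - c + 2*t)/(c^2 + 3*c - 18)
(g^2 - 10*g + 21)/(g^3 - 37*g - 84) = (g - 3)/(g^2 + 7*g + 12)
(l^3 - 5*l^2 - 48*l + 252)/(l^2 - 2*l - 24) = (l^2 + l - 42)/(l + 4)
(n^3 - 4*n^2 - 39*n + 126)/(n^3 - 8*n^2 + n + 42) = (n + 6)/(n + 2)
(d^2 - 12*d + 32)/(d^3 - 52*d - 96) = (d - 4)/(d^2 + 8*d + 12)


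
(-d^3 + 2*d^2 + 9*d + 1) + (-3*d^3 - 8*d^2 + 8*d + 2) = -4*d^3 - 6*d^2 + 17*d + 3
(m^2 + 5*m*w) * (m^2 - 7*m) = m^4 + 5*m^3*w - 7*m^3 - 35*m^2*w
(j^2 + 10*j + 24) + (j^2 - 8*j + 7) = 2*j^2 + 2*j + 31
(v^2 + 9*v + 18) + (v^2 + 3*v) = 2*v^2 + 12*v + 18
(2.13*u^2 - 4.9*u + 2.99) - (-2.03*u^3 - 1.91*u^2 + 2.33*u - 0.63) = 2.03*u^3 + 4.04*u^2 - 7.23*u + 3.62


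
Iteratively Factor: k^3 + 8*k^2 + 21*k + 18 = (k + 3)*(k^2 + 5*k + 6) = (k + 3)^2*(k + 2)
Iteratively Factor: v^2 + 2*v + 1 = (v + 1)*(v + 1)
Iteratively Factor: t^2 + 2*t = (t + 2)*(t)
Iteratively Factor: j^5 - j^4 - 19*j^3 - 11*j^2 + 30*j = (j)*(j^4 - j^3 - 19*j^2 - 11*j + 30) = j*(j + 2)*(j^3 - 3*j^2 - 13*j + 15) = j*(j - 5)*(j + 2)*(j^2 + 2*j - 3) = j*(j - 5)*(j - 1)*(j + 2)*(j + 3)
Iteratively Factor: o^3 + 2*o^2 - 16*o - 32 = (o - 4)*(o^2 + 6*o + 8) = (o - 4)*(o + 2)*(o + 4)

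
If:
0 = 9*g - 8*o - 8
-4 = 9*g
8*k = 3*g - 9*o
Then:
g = -4/9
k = 73/48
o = -3/2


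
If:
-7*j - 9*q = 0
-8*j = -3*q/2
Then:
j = 0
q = 0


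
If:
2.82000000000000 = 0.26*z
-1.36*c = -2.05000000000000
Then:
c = 1.51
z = 10.85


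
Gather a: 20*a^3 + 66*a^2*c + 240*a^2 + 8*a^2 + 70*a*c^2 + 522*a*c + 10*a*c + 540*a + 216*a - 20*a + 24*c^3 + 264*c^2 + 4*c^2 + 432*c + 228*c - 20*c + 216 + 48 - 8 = 20*a^3 + a^2*(66*c + 248) + a*(70*c^2 + 532*c + 736) + 24*c^3 + 268*c^2 + 640*c + 256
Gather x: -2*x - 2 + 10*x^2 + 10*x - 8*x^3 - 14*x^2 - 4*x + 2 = -8*x^3 - 4*x^2 + 4*x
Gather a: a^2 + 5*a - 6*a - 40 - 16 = a^2 - a - 56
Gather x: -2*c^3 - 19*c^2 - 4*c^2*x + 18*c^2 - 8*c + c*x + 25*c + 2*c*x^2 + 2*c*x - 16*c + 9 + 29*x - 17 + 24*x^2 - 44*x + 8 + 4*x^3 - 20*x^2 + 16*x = -2*c^3 - c^2 + c + 4*x^3 + x^2*(2*c + 4) + x*(-4*c^2 + 3*c + 1)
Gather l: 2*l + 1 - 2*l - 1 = 0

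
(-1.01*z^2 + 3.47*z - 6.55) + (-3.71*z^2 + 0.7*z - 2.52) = -4.72*z^2 + 4.17*z - 9.07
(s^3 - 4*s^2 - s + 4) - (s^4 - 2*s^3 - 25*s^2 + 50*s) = -s^4 + 3*s^3 + 21*s^2 - 51*s + 4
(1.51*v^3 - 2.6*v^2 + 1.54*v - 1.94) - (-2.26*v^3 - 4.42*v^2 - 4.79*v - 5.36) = 3.77*v^3 + 1.82*v^2 + 6.33*v + 3.42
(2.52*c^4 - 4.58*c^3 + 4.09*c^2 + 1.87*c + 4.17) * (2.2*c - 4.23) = 5.544*c^5 - 20.7356*c^4 + 28.3714*c^3 - 13.1867*c^2 + 1.2639*c - 17.6391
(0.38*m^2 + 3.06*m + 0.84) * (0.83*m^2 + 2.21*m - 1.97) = 0.3154*m^4 + 3.3796*m^3 + 6.7112*m^2 - 4.1718*m - 1.6548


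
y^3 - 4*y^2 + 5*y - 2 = (y - 2)*(y - 1)^2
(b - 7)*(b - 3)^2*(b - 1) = b^4 - 14*b^3 + 64*b^2 - 114*b + 63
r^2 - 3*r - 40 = (r - 8)*(r + 5)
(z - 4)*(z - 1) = z^2 - 5*z + 4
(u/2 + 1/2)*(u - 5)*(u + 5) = u^3/2 + u^2/2 - 25*u/2 - 25/2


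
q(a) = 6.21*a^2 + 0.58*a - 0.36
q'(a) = 12.42*a + 0.58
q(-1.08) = 6.26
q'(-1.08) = -12.83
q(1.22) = 9.59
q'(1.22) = 15.73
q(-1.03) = 5.63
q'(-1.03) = -12.21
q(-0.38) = 0.32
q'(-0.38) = -4.14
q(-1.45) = 11.86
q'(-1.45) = -17.43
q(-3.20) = 61.37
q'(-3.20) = -39.16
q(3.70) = 86.80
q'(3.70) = 46.53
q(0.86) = 4.73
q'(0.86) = 11.26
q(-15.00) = 1388.19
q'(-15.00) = -185.72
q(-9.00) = 497.43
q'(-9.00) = -111.20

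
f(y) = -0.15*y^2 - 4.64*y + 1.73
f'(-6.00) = -2.84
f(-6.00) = 24.17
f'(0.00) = -4.64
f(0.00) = 1.73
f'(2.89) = -5.51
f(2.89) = -12.93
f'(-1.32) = -4.24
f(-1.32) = 7.59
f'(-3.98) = -3.45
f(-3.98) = 17.82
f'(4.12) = -5.88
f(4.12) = -19.93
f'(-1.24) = -4.27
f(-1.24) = 7.25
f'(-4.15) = -3.40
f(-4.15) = 18.40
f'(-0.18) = -4.59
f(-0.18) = 2.56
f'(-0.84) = -4.39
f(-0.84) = 5.52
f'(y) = -0.3*y - 4.64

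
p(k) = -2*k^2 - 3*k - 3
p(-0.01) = -2.97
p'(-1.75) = 4.00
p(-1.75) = -3.88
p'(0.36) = -4.44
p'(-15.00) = 57.00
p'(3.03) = -15.12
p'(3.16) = -15.64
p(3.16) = -32.45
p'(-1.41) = 2.64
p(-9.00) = -138.00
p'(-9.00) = 33.00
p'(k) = -4*k - 3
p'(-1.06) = 1.24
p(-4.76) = -34.04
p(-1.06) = -2.07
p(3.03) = -30.45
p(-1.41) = -2.75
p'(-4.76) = 16.04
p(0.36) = -4.34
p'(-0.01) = -2.96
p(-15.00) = -408.00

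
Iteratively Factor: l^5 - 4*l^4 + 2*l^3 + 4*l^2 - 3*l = (l - 3)*(l^4 - l^3 - l^2 + l) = (l - 3)*(l - 1)*(l^3 - l) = (l - 3)*(l - 1)*(l + 1)*(l^2 - l) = (l - 3)*(l - 1)^2*(l + 1)*(l)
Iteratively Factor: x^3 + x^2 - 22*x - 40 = (x + 2)*(x^2 - x - 20) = (x - 5)*(x + 2)*(x + 4)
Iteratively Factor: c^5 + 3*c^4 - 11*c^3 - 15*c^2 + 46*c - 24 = (c + 4)*(c^4 - c^3 - 7*c^2 + 13*c - 6) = (c - 1)*(c + 4)*(c^3 - 7*c + 6) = (c - 1)*(c + 3)*(c + 4)*(c^2 - 3*c + 2) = (c - 2)*(c - 1)*(c + 3)*(c + 4)*(c - 1)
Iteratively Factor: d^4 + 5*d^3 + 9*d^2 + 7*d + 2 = (d + 1)*(d^3 + 4*d^2 + 5*d + 2) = (d + 1)^2*(d^2 + 3*d + 2) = (d + 1)^2*(d + 2)*(d + 1)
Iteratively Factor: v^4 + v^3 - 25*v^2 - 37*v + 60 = (v - 5)*(v^3 + 6*v^2 + 5*v - 12) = (v - 5)*(v - 1)*(v^2 + 7*v + 12) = (v - 5)*(v - 1)*(v + 3)*(v + 4)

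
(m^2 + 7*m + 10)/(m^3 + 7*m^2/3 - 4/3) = 3*(m + 5)/(3*m^2 + m - 2)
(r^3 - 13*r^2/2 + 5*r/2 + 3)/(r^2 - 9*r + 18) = (2*r^2 - r - 1)/(2*(r - 3))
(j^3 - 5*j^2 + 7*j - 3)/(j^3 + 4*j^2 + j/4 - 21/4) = 4*(j^2 - 4*j + 3)/(4*j^2 + 20*j + 21)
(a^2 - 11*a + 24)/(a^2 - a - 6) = (a - 8)/(a + 2)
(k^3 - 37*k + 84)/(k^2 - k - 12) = (k^2 + 4*k - 21)/(k + 3)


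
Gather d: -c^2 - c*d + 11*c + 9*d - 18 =-c^2 + 11*c + d*(9 - c) - 18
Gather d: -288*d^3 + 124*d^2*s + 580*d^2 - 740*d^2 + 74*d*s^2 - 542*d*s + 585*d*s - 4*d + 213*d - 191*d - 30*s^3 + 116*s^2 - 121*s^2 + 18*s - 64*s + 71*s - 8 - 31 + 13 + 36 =-288*d^3 + d^2*(124*s - 160) + d*(74*s^2 + 43*s + 18) - 30*s^3 - 5*s^2 + 25*s + 10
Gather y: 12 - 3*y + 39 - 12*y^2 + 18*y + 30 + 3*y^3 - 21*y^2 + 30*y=3*y^3 - 33*y^2 + 45*y + 81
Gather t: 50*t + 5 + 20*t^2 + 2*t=20*t^2 + 52*t + 5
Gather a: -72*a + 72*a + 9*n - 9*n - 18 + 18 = 0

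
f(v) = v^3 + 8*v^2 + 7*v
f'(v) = 3*v^2 + 16*v + 7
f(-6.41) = 20.46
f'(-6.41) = 27.70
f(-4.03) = 36.27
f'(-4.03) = -8.76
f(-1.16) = 1.08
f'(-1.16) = -7.52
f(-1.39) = 3.04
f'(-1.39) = -9.44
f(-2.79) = 21.03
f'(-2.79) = -14.29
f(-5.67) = 35.22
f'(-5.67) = 12.73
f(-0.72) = -1.27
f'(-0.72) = -2.96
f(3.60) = 175.54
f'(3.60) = 103.48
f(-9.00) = -144.00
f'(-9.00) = 106.00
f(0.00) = 0.00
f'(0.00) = 7.00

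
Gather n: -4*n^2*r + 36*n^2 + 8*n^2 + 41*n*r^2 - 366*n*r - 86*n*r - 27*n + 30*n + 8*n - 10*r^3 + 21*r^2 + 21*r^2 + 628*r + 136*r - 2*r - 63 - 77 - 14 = n^2*(44 - 4*r) + n*(41*r^2 - 452*r + 11) - 10*r^3 + 42*r^2 + 762*r - 154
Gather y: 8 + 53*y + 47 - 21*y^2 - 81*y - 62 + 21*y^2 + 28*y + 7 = 0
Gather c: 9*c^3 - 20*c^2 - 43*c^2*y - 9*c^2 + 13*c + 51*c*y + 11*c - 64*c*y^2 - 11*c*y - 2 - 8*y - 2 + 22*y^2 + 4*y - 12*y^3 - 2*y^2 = 9*c^3 + c^2*(-43*y - 29) + c*(-64*y^2 + 40*y + 24) - 12*y^3 + 20*y^2 - 4*y - 4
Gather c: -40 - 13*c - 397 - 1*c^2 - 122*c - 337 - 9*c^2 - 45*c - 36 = -10*c^2 - 180*c - 810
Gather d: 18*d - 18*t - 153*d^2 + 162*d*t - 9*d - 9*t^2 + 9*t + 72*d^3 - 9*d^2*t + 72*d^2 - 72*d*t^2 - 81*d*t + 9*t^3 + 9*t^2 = 72*d^3 + d^2*(-9*t - 81) + d*(-72*t^2 + 81*t + 9) + 9*t^3 - 9*t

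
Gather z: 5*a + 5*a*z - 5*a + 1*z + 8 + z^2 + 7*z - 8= z^2 + z*(5*a + 8)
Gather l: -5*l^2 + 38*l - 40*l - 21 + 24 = -5*l^2 - 2*l + 3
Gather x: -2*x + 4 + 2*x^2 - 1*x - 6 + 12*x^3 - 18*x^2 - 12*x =12*x^3 - 16*x^2 - 15*x - 2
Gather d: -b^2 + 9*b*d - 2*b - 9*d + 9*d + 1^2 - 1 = -b^2 + 9*b*d - 2*b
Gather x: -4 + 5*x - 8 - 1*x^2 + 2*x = -x^2 + 7*x - 12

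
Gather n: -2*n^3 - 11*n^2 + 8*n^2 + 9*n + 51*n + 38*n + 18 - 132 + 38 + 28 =-2*n^3 - 3*n^2 + 98*n - 48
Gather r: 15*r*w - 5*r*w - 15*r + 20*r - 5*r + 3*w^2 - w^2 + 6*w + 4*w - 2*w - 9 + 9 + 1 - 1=10*r*w + 2*w^2 + 8*w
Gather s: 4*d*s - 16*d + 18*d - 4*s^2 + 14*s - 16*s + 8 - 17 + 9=2*d - 4*s^2 + s*(4*d - 2)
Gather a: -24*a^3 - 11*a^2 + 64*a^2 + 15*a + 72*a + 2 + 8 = -24*a^3 + 53*a^2 + 87*a + 10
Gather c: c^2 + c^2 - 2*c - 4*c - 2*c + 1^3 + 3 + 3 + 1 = 2*c^2 - 8*c + 8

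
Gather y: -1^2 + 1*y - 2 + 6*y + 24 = 7*y + 21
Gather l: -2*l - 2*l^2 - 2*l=-2*l^2 - 4*l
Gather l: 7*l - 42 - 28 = 7*l - 70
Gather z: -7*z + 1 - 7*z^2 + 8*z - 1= -7*z^2 + z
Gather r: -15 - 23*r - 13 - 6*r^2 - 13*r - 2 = -6*r^2 - 36*r - 30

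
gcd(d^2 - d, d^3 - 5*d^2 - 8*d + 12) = d - 1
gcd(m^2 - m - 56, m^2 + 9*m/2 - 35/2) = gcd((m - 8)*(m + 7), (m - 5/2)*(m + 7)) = m + 7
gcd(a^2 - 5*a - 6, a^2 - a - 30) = a - 6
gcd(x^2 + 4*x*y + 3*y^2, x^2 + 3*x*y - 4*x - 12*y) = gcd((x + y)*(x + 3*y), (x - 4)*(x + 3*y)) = x + 3*y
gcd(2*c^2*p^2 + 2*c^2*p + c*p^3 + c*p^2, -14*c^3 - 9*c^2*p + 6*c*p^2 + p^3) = 1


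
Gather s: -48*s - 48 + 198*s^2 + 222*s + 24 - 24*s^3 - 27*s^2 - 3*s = -24*s^3 + 171*s^2 + 171*s - 24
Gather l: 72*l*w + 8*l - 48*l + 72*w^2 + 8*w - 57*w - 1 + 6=l*(72*w - 40) + 72*w^2 - 49*w + 5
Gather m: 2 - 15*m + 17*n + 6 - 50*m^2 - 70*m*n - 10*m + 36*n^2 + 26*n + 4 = -50*m^2 + m*(-70*n - 25) + 36*n^2 + 43*n + 12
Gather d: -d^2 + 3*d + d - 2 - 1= -d^2 + 4*d - 3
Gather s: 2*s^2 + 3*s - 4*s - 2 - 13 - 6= 2*s^2 - s - 21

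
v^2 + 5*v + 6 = (v + 2)*(v + 3)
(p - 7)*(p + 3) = p^2 - 4*p - 21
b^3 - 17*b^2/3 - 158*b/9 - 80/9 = (b - 8)*(b + 2/3)*(b + 5/3)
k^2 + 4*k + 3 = (k + 1)*(k + 3)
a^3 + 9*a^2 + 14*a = a*(a + 2)*(a + 7)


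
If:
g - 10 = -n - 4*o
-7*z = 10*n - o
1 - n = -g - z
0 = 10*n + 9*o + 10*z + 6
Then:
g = 1951/366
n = 965/366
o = 31/61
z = -676/183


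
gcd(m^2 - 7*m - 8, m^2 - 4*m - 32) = m - 8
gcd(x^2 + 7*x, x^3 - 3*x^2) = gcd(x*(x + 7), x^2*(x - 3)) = x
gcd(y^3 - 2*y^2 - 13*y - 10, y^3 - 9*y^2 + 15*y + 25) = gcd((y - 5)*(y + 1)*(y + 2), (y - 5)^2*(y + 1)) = y^2 - 4*y - 5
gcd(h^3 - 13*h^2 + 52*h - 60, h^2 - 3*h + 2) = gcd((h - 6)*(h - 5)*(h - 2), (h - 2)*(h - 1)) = h - 2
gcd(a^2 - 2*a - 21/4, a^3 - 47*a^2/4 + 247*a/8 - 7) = a - 7/2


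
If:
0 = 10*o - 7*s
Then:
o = 7*s/10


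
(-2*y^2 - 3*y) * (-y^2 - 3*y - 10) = 2*y^4 + 9*y^3 + 29*y^2 + 30*y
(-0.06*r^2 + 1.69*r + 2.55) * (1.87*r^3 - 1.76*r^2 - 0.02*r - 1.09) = -0.1122*r^5 + 3.2659*r^4 + 1.7953*r^3 - 4.4564*r^2 - 1.8931*r - 2.7795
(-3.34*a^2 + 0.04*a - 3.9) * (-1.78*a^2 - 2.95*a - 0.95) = 5.9452*a^4 + 9.7818*a^3 + 9.997*a^2 + 11.467*a + 3.705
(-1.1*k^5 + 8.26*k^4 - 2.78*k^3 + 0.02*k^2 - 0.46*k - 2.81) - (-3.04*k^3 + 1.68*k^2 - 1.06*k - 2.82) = -1.1*k^5 + 8.26*k^4 + 0.26*k^3 - 1.66*k^2 + 0.6*k + 0.00999999999999979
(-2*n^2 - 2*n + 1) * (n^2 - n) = -2*n^4 + 3*n^2 - n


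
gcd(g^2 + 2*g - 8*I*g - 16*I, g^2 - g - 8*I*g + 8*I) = g - 8*I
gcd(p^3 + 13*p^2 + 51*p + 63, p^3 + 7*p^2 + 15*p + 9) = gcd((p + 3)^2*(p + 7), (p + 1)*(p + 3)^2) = p^2 + 6*p + 9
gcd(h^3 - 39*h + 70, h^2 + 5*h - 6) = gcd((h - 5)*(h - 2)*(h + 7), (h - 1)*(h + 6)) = 1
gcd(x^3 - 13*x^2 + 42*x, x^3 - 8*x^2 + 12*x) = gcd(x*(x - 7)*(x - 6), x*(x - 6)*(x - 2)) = x^2 - 6*x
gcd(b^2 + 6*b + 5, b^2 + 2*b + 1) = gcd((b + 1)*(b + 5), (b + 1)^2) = b + 1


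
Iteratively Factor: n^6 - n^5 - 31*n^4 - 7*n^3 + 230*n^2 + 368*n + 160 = (n - 5)*(n^5 + 4*n^4 - 11*n^3 - 62*n^2 - 80*n - 32) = (n - 5)*(n + 1)*(n^4 + 3*n^3 - 14*n^2 - 48*n - 32) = (n - 5)*(n + 1)^2*(n^3 + 2*n^2 - 16*n - 32) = (n - 5)*(n + 1)^2*(n + 4)*(n^2 - 2*n - 8) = (n - 5)*(n - 4)*(n + 1)^2*(n + 4)*(n + 2)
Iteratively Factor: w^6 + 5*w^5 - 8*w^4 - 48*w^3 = (w + 4)*(w^5 + w^4 - 12*w^3) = w*(w + 4)*(w^4 + w^3 - 12*w^2) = w*(w - 3)*(w + 4)*(w^3 + 4*w^2) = w*(w - 3)*(w + 4)^2*(w^2) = w^2*(w - 3)*(w + 4)^2*(w)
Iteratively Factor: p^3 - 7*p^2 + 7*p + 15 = (p - 5)*(p^2 - 2*p - 3) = (p - 5)*(p - 3)*(p + 1)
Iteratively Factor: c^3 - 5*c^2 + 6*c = (c - 2)*(c^2 - 3*c) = (c - 3)*(c - 2)*(c)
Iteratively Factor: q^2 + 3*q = (q)*(q + 3)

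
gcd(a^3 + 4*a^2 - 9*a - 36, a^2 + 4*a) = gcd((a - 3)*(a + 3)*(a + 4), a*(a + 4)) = a + 4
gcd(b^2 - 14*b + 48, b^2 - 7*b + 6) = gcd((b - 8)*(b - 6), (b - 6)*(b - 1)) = b - 6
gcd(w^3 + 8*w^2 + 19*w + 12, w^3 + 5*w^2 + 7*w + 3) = w^2 + 4*w + 3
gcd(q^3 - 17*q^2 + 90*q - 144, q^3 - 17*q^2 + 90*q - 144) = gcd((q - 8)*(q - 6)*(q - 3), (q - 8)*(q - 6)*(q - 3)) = q^3 - 17*q^2 + 90*q - 144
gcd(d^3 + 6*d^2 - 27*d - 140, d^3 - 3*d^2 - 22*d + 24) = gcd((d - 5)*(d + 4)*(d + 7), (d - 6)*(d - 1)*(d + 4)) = d + 4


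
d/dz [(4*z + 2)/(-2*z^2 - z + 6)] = 2*(4*z^2 + 4*z + 13)/(4*z^4 + 4*z^3 - 23*z^2 - 12*z + 36)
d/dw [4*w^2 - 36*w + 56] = 8*w - 36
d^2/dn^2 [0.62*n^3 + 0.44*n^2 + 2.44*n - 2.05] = 3.72*n + 0.88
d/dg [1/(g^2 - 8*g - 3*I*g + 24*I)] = (-2*g + 8 + 3*I)/(g^2 - 8*g - 3*I*g + 24*I)^2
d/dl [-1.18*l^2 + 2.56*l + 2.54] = 2.56 - 2.36*l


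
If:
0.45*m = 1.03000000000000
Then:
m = 2.29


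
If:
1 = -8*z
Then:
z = -1/8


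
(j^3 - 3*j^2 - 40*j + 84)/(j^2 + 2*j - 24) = (j^2 - 9*j + 14)/(j - 4)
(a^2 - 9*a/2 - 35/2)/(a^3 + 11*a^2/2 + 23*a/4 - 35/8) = 4*(a - 7)/(4*a^2 + 12*a - 7)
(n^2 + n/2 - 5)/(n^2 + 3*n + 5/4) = 2*(n - 2)/(2*n + 1)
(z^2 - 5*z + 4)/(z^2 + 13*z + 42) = (z^2 - 5*z + 4)/(z^2 + 13*z + 42)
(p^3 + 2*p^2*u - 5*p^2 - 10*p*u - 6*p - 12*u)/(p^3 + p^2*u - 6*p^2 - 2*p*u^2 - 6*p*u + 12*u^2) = (p + 1)/(p - u)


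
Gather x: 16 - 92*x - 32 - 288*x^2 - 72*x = -288*x^2 - 164*x - 16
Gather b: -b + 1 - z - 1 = -b - z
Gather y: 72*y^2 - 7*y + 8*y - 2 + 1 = 72*y^2 + y - 1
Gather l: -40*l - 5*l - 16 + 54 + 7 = 45 - 45*l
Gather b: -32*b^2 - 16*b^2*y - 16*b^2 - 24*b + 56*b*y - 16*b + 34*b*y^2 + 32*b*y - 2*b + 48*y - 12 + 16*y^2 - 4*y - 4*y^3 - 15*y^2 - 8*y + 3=b^2*(-16*y - 48) + b*(34*y^2 + 88*y - 42) - 4*y^3 + y^2 + 36*y - 9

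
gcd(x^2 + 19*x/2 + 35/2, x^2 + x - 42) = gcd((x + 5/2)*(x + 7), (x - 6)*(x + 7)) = x + 7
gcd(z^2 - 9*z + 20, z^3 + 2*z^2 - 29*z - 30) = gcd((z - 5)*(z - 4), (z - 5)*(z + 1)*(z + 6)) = z - 5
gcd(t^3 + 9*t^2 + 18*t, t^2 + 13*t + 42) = t + 6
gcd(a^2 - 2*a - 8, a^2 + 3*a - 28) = a - 4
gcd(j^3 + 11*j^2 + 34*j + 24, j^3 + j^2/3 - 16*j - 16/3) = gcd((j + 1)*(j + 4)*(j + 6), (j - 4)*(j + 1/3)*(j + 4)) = j + 4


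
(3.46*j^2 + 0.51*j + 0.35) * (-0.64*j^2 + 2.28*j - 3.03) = -2.2144*j^4 + 7.5624*j^3 - 9.545*j^2 - 0.7473*j - 1.0605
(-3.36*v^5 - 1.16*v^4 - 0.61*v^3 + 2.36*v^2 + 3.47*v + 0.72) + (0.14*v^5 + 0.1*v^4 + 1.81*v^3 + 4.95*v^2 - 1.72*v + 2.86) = -3.22*v^5 - 1.06*v^4 + 1.2*v^3 + 7.31*v^2 + 1.75*v + 3.58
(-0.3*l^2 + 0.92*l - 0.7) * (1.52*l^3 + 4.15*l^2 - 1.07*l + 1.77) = -0.456*l^5 + 0.1534*l^4 + 3.075*l^3 - 4.4204*l^2 + 2.3774*l - 1.239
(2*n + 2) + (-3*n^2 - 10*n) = -3*n^2 - 8*n + 2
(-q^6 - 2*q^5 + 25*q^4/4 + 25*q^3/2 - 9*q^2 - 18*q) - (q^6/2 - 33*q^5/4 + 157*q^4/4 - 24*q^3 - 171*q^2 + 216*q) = -3*q^6/2 + 25*q^5/4 - 33*q^4 + 73*q^3/2 + 162*q^2 - 234*q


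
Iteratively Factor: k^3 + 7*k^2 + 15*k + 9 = (k + 3)*(k^2 + 4*k + 3) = (k + 1)*(k + 3)*(k + 3)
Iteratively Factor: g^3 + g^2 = (g)*(g^2 + g) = g^2*(g + 1)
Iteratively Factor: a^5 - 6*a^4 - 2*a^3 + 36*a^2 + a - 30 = (a + 2)*(a^4 - 8*a^3 + 14*a^2 + 8*a - 15) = (a + 1)*(a + 2)*(a^3 - 9*a^2 + 23*a - 15) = (a - 1)*(a + 1)*(a + 2)*(a^2 - 8*a + 15) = (a - 5)*(a - 1)*(a + 1)*(a + 2)*(a - 3)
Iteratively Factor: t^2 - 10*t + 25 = (t - 5)*(t - 5)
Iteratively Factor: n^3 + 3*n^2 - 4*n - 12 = (n - 2)*(n^2 + 5*n + 6) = (n - 2)*(n + 2)*(n + 3)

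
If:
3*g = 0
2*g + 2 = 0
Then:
No Solution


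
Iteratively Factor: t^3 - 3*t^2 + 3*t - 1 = (t - 1)*(t^2 - 2*t + 1) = (t - 1)^2*(t - 1)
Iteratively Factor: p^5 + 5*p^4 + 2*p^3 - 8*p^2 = (p + 2)*(p^4 + 3*p^3 - 4*p^2) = p*(p + 2)*(p^3 + 3*p^2 - 4*p) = p*(p + 2)*(p + 4)*(p^2 - p) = p*(p - 1)*(p + 2)*(p + 4)*(p)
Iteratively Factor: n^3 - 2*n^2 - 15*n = (n + 3)*(n^2 - 5*n) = n*(n + 3)*(n - 5)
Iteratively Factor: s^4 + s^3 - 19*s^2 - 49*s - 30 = (s + 1)*(s^3 - 19*s - 30) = (s + 1)*(s + 2)*(s^2 - 2*s - 15) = (s + 1)*(s + 2)*(s + 3)*(s - 5)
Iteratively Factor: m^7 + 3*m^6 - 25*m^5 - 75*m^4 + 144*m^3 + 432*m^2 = (m - 3)*(m^6 + 6*m^5 - 7*m^4 - 96*m^3 - 144*m^2) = m*(m - 3)*(m^5 + 6*m^4 - 7*m^3 - 96*m^2 - 144*m) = m*(m - 3)*(m + 3)*(m^4 + 3*m^3 - 16*m^2 - 48*m) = m*(m - 3)*(m + 3)*(m + 4)*(m^3 - m^2 - 12*m) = m*(m - 4)*(m - 3)*(m + 3)*(m + 4)*(m^2 + 3*m) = m^2*(m - 4)*(m - 3)*(m + 3)*(m + 4)*(m + 3)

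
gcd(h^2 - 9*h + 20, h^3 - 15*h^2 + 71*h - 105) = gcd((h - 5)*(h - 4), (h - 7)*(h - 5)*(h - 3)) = h - 5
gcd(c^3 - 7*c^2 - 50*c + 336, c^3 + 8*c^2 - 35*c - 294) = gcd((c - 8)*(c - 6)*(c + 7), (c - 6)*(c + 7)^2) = c^2 + c - 42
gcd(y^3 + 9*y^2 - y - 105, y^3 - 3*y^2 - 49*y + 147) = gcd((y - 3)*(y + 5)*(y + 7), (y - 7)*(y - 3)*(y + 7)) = y^2 + 4*y - 21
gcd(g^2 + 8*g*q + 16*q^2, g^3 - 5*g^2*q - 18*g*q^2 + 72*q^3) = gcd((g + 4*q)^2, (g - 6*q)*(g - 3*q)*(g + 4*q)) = g + 4*q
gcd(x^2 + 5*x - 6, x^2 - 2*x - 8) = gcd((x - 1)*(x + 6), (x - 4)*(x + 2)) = 1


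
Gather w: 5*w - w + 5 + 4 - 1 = 4*w + 8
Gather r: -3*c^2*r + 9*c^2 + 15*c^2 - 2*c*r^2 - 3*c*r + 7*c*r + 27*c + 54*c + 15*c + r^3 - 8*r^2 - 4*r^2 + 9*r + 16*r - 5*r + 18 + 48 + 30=24*c^2 + 96*c + r^3 + r^2*(-2*c - 12) + r*(-3*c^2 + 4*c + 20) + 96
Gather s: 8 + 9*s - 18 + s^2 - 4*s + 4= s^2 + 5*s - 6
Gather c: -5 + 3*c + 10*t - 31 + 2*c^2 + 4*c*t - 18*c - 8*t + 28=2*c^2 + c*(4*t - 15) + 2*t - 8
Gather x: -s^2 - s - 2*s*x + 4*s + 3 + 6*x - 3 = -s^2 + 3*s + x*(6 - 2*s)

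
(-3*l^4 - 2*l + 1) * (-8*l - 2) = 24*l^5 + 6*l^4 + 16*l^2 - 4*l - 2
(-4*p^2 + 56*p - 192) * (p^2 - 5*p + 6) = -4*p^4 + 76*p^3 - 496*p^2 + 1296*p - 1152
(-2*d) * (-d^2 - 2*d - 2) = 2*d^3 + 4*d^2 + 4*d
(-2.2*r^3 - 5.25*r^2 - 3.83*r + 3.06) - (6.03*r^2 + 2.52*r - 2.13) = -2.2*r^3 - 11.28*r^2 - 6.35*r + 5.19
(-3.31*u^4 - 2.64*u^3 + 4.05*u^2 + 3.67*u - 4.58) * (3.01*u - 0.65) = -9.9631*u^5 - 5.7949*u^4 + 13.9065*u^3 + 8.4142*u^2 - 16.1713*u + 2.977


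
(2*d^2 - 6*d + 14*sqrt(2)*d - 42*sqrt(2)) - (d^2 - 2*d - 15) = d^2 - 4*d + 14*sqrt(2)*d - 42*sqrt(2) + 15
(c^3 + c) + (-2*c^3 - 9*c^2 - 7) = -c^3 - 9*c^2 + c - 7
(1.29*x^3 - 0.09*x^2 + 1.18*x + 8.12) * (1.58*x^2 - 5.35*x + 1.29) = 2.0382*x^5 - 7.0437*x^4 + 4.01*x^3 + 6.4005*x^2 - 41.9198*x + 10.4748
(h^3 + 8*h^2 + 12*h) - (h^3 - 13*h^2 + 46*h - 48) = 21*h^2 - 34*h + 48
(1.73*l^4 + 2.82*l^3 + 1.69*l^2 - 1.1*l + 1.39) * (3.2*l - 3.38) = 5.536*l^5 + 3.1766*l^4 - 4.1236*l^3 - 9.2322*l^2 + 8.166*l - 4.6982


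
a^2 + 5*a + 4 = (a + 1)*(a + 4)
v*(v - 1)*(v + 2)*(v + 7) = v^4 + 8*v^3 + 5*v^2 - 14*v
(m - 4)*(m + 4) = m^2 - 16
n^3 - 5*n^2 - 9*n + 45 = (n - 5)*(n - 3)*(n + 3)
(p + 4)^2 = p^2 + 8*p + 16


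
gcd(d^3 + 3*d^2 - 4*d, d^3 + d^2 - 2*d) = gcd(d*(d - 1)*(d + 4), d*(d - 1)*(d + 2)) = d^2 - d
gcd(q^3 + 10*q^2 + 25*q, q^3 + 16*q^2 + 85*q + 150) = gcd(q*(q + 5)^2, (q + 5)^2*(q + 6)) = q^2 + 10*q + 25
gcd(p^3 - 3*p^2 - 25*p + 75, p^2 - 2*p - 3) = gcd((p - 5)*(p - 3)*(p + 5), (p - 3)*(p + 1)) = p - 3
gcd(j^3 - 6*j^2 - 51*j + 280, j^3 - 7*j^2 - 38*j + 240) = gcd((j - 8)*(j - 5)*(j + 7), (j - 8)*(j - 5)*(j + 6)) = j^2 - 13*j + 40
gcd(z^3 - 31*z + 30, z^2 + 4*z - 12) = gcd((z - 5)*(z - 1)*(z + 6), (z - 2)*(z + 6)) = z + 6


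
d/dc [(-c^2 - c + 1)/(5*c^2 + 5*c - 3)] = 2*(-2*c - 1)/(25*c^4 + 50*c^3 - 5*c^2 - 30*c + 9)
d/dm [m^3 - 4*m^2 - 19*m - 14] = 3*m^2 - 8*m - 19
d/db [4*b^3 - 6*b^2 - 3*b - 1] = 12*b^2 - 12*b - 3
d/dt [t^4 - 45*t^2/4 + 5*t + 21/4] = 4*t^3 - 45*t/2 + 5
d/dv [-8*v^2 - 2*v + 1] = -16*v - 2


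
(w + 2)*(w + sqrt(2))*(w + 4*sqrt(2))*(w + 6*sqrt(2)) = w^4 + 2*w^3 + 11*sqrt(2)*w^3 + 22*sqrt(2)*w^2 + 68*w^2 + 48*sqrt(2)*w + 136*w + 96*sqrt(2)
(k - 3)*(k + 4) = k^2 + k - 12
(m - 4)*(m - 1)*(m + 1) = m^3 - 4*m^2 - m + 4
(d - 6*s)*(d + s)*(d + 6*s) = d^3 + d^2*s - 36*d*s^2 - 36*s^3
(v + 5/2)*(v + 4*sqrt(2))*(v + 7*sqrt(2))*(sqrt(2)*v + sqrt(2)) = sqrt(2)*v^4 + 7*sqrt(2)*v^3/2 + 22*v^3 + 77*v^2 + 117*sqrt(2)*v^2/2 + 55*v + 196*sqrt(2)*v + 140*sqrt(2)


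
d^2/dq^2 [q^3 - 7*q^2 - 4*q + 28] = 6*q - 14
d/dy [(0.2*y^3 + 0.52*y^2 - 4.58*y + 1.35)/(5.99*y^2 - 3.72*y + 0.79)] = (1.198*y^4 - 1.488*y^3 + 25.9738*y^2 - 15.3514*y + 1.4038)/(35.8801*y^4 - 44.5656*y^3 + 23.3026*y^2 - 5.8776*y + 0.6241)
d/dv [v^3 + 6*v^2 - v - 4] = 3*v^2 + 12*v - 1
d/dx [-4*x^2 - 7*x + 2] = -8*x - 7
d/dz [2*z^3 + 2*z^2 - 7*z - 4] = 6*z^2 + 4*z - 7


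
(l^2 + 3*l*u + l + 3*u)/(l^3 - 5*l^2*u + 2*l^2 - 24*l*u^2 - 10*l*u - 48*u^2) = (-l - 1)/(-l^2 + 8*l*u - 2*l + 16*u)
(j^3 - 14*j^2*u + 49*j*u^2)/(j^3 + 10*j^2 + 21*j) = (j^2 - 14*j*u + 49*u^2)/(j^2 + 10*j + 21)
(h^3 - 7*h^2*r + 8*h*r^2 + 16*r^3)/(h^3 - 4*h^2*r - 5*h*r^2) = (-h^2 + 8*h*r - 16*r^2)/(h*(-h + 5*r))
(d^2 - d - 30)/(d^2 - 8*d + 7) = (d^2 - d - 30)/(d^2 - 8*d + 7)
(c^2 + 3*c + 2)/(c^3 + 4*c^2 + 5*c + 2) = 1/(c + 1)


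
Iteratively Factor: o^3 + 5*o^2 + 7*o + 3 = (o + 3)*(o^2 + 2*o + 1) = (o + 1)*(o + 3)*(o + 1)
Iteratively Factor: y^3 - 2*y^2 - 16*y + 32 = (y + 4)*(y^2 - 6*y + 8) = (y - 4)*(y + 4)*(y - 2)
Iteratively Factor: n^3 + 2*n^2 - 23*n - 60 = (n + 3)*(n^2 - n - 20) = (n + 3)*(n + 4)*(n - 5)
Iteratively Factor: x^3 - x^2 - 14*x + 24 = (x - 3)*(x^2 + 2*x - 8) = (x - 3)*(x - 2)*(x + 4)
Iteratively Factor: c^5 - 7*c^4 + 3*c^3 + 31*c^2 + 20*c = (c)*(c^4 - 7*c^3 + 3*c^2 + 31*c + 20) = c*(c + 1)*(c^3 - 8*c^2 + 11*c + 20) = c*(c - 5)*(c + 1)*(c^2 - 3*c - 4) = c*(c - 5)*(c - 4)*(c + 1)*(c + 1)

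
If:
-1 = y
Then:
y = -1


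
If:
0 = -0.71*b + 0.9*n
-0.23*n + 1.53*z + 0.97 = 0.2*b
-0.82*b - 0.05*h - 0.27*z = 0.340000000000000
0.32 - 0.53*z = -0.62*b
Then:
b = -1.34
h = 20.49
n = -1.06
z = -0.97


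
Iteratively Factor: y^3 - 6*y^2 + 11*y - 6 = (y - 3)*(y^2 - 3*y + 2) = (y - 3)*(y - 2)*(y - 1)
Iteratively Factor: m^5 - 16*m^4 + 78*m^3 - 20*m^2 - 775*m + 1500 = (m - 5)*(m^4 - 11*m^3 + 23*m^2 + 95*m - 300) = (m - 5)^2*(m^3 - 6*m^2 - 7*m + 60) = (m - 5)^2*(m + 3)*(m^2 - 9*m + 20) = (m - 5)^3*(m + 3)*(m - 4)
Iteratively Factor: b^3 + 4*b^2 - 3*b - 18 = (b - 2)*(b^2 + 6*b + 9) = (b - 2)*(b + 3)*(b + 3)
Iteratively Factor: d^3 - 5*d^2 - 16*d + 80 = (d - 4)*(d^2 - d - 20) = (d - 4)*(d + 4)*(d - 5)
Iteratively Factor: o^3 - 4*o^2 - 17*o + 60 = (o + 4)*(o^2 - 8*o + 15) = (o - 5)*(o + 4)*(o - 3)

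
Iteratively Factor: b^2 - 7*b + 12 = (b - 3)*(b - 4)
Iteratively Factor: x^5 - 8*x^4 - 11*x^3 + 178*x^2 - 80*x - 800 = (x - 5)*(x^4 - 3*x^3 - 26*x^2 + 48*x + 160) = (x - 5)*(x + 2)*(x^3 - 5*x^2 - 16*x + 80) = (x - 5)*(x - 4)*(x + 2)*(x^2 - x - 20) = (x - 5)*(x - 4)*(x + 2)*(x + 4)*(x - 5)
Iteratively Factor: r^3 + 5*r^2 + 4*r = (r)*(r^2 + 5*r + 4) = r*(r + 4)*(r + 1)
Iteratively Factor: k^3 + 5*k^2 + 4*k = (k)*(k^2 + 5*k + 4) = k*(k + 4)*(k + 1)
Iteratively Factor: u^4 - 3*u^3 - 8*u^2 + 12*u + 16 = (u + 1)*(u^3 - 4*u^2 - 4*u + 16) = (u - 4)*(u + 1)*(u^2 - 4) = (u - 4)*(u + 1)*(u + 2)*(u - 2)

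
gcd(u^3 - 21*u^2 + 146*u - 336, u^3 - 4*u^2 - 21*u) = u - 7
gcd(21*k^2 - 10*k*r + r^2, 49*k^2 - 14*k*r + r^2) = -7*k + r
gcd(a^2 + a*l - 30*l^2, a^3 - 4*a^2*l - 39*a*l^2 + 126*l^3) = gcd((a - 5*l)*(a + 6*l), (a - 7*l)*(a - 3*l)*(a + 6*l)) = a + 6*l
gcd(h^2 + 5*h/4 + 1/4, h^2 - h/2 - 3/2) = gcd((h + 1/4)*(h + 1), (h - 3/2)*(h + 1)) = h + 1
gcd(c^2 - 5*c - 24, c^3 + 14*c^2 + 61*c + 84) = c + 3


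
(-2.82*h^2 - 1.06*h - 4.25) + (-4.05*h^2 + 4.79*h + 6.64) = -6.87*h^2 + 3.73*h + 2.39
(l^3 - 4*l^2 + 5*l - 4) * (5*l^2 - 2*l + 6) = 5*l^5 - 22*l^4 + 39*l^3 - 54*l^2 + 38*l - 24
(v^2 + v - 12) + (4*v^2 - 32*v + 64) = 5*v^2 - 31*v + 52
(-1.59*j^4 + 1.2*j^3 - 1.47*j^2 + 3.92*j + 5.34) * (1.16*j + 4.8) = -1.8444*j^5 - 6.24*j^4 + 4.0548*j^3 - 2.5088*j^2 + 25.0104*j + 25.632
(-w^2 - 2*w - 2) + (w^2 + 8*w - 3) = 6*w - 5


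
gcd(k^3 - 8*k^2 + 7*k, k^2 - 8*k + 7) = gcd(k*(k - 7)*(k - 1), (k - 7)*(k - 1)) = k^2 - 8*k + 7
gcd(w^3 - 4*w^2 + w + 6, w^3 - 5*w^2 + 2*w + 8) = w^2 - w - 2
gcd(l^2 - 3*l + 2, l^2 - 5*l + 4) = l - 1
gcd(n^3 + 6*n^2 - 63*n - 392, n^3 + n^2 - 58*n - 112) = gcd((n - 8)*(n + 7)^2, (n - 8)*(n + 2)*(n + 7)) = n^2 - n - 56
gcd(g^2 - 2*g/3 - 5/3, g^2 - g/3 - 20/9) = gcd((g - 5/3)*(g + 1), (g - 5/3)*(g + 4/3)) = g - 5/3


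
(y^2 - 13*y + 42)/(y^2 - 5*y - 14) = (y - 6)/(y + 2)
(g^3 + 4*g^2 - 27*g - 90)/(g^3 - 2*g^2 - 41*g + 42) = (g^2 - 2*g - 15)/(g^2 - 8*g + 7)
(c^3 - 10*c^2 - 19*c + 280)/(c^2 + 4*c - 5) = (c^2 - 15*c + 56)/(c - 1)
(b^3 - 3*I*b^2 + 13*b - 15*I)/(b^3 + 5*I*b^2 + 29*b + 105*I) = (b - I)/(b + 7*I)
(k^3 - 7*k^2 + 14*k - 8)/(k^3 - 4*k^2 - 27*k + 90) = (k^3 - 7*k^2 + 14*k - 8)/(k^3 - 4*k^2 - 27*k + 90)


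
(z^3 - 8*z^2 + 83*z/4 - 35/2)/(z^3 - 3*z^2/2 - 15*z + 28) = (z - 5/2)/(z + 4)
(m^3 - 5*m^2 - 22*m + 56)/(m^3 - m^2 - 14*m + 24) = (m - 7)/(m - 3)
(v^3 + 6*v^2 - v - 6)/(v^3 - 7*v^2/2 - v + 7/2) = 2*(v + 6)/(2*v - 7)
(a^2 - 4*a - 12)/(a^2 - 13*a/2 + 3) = 2*(a + 2)/(2*a - 1)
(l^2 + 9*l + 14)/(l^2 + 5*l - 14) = (l + 2)/(l - 2)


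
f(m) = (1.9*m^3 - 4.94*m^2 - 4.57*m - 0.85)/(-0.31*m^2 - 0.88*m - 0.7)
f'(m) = (0.62*m + 0.88)*(1.9*m^3 - 4.94*m^2 - 4.57*m - 0.85)/(-0.31*m^2 - 0.88*m - 0.7)^2 + (5.7*m^2 - 9.88*m - 4.57)/(-0.31*m^2 - 0.88*m - 0.7)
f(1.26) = 4.63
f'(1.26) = 0.12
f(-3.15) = 94.48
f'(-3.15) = 18.20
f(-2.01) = 147.31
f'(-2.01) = 85.11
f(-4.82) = 83.69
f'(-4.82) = 0.27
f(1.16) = 4.60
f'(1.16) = 0.47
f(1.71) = 4.37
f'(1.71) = -1.19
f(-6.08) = 85.58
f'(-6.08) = -2.78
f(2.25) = 3.41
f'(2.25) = -2.31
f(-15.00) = 130.24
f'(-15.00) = -5.76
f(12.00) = -45.01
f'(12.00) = -5.78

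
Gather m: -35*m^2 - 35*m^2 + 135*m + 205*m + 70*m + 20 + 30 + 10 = -70*m^2 + 410*m + 60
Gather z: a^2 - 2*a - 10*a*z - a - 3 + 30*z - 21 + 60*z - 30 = a^2 - 3*a + z*(90 - 10*a) - 54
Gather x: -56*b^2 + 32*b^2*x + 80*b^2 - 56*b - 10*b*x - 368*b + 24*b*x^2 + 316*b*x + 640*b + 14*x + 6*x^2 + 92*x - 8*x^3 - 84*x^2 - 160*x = 24*b^2 + 216*b - 8*x^3 + x^2*(24*b - 78) + x*(32*b^2 + 306*b - 54)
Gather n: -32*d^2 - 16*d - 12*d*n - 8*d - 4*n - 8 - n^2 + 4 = -32*d^2 - 24*d - n^2 + n*(-12*d - 4) - 4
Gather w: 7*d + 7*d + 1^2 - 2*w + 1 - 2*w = 14*d - 4*w + 2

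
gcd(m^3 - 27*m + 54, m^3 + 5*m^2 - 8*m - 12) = m + 6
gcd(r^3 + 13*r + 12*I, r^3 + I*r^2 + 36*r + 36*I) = r + I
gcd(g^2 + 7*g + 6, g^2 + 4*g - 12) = g + 6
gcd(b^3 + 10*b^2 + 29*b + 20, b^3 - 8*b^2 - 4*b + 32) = 1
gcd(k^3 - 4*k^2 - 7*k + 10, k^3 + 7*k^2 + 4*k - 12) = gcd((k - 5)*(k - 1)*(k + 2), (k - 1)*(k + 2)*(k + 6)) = k^2 + k - 2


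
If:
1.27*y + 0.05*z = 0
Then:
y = -0.0393700787401575*z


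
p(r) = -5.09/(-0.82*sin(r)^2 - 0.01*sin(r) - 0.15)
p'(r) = -5.09*(1.64*sin(r)*cos(r) + 0.01*cos(r))/(-0.82*sin(r)^2 - 0.01*sin(r) - 0.15)^2 = -(8.3476*sin(r) + 0.0509)*cos(r)/(0.82*sin(r)^2 + 0.01*sin(r) + 0.15)^2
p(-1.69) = 5.37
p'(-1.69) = -1.09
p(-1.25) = 5.79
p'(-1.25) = 3.21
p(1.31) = 5.50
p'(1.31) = -2.45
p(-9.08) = 21.18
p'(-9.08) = -45.16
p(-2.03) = 6.36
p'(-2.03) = -5.15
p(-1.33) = 5.57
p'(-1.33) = 2.30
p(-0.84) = 8.52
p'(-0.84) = 11.54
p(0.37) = 19.51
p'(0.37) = -42.06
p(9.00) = 17.35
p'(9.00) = 36.95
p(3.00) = 30.34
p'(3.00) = 43.24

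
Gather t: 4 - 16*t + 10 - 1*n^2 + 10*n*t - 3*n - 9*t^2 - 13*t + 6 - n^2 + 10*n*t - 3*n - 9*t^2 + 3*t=-2*n^2 - 6*n - 18*t^2 + t*(20*n - 26) + 20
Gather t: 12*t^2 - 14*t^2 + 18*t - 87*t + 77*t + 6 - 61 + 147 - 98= -2*t^2 + 8*t - 6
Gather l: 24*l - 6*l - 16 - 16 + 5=18*l - 27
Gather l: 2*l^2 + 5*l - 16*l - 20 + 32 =2*l^2 - 11*l + 12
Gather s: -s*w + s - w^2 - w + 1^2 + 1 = s*(1 - w) - w^2 - w + 2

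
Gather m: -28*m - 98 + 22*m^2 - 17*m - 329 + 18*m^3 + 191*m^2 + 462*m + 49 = 18*m^3 + 213*m^2 + 417*m - 378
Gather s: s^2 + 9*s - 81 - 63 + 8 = s^2 + 9*s - 136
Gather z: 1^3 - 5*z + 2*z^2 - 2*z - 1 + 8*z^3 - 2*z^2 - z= 8*z^3 - 8*z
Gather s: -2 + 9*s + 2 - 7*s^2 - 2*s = -7*s^2 + 7*s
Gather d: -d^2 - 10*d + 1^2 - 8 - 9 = -d^2 - 10*d - 16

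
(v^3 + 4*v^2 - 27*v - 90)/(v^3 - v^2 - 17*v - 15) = (v + 6)/(v + 1)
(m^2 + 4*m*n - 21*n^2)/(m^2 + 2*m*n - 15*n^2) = (m + 7*n)/(m + 5*n)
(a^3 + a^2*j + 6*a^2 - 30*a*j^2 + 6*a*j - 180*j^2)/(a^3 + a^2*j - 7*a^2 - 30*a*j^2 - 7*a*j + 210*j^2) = (a + 6)/(a - 7)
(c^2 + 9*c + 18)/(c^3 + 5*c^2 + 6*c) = (c + 6)/(c*(c + 2))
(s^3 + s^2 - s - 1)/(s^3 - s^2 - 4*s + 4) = (s^2 + 2*s + 1)/(s^2 - 4)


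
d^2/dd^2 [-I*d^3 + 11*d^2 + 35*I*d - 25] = -6*I*d + 22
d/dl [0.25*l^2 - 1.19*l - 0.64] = 0.5*l - 1.19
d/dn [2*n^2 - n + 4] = 4*n - 1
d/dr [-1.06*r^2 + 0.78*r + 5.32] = 0.78 - 2.12*r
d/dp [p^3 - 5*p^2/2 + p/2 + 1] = 3*p^2 - 5*p + 1/2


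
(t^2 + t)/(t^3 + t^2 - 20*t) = (t + 1)/(t^2 + t - 20)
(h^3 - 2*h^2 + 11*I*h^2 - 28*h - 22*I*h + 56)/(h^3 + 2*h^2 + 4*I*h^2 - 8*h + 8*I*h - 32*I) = (h + 7*I)/(h + 4)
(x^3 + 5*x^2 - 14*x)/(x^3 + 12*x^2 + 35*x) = (x - 2)/(x + 5)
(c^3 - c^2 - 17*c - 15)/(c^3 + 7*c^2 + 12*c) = (c^2 - 4*c - 5)/(c*(c + 4))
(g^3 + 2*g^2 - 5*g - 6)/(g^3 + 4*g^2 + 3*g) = (g - 2)/g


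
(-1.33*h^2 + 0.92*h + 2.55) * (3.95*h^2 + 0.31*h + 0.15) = -5.2535*h^4 + 3.2217*h^3 + 10.1582*h^2 + 0.9285*h + 0.3825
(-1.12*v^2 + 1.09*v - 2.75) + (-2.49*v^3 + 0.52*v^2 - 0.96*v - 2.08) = -2.49*v^3 - 0.6*v^2 + 0.13*v - 4.83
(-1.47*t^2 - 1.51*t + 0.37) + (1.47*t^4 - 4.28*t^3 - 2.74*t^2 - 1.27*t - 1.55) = 1.47*t^4 - 4.28*t^3 - 4.21*t^2 - 2.78*t - 1.18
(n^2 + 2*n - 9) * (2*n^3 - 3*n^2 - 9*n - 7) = 2*n^5 + n^4 - 33*n^3 + 2*n^2 + 67*n + 63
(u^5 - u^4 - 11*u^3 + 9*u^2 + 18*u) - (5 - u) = u^5 - u^4 - 11*u^3 + 9*u^2 + 19*u - 5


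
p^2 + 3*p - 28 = (p - 4)*(p + 7)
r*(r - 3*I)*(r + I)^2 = r^4 - I*r^3 + 5*r^2 + 3*I*r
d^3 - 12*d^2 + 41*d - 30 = (d - 6)*(d - 5)*(d - 1)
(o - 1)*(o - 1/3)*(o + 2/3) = o^3 - 2*o^2/3 - 5*o/9 + 2/9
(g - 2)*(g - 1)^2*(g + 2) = g^4 - 2*g^3 - 3*g^2 + 8*g - 4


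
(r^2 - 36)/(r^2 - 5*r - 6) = (r + 6)/(r + 1)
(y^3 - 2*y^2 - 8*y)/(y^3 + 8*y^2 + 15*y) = (y^2 - 2*y - 8)/(y^2 + 8*y + 15)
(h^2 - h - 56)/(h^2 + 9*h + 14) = (h - 8)/(h + 2)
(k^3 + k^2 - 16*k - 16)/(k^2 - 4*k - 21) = (-k^3 - k^2 + 16*k + 16)/(-k^2 + 4*k + 21)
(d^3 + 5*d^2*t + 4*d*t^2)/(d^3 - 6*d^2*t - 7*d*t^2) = (-d - 4*t)/(-d + 7*t)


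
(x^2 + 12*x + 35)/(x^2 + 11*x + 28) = (x + 5)/(x + 4)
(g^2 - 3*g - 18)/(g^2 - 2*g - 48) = (-g^2 + 3*g + 18)/(-g^2 + 2*g + 48)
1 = 1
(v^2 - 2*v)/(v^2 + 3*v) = (v - 2)/(v + 3)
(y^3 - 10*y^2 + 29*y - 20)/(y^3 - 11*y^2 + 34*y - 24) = (y - 5)/(y - 6)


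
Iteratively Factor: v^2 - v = (v)*(v - 1)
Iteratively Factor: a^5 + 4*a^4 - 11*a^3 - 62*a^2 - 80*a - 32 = (a + 2)*(a^4 + 2*a^3 - 15*a^2 - 32*a - 16) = (a + 1)*(a + 2)*(a^3 + a^2 - 16*a - 16) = (a - 4)*(a + 1)*(a + 2)*(a^2 + 5*a + 4) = (a - 4)*(a + 1)^2*(a + 2)*(a + 4)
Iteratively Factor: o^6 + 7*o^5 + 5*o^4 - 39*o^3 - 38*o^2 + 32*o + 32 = (o + 1)*(o^5 + 6*o^4 - o^3 - 38*o^2 + 32) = (o + 1)^2*(o^4 + 5*o^3 - 6*o^2 - 32*o + 32) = (o + 1)^2*(o + 4)*(o^3 + o^2 - 10*o + 8) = (o - 1)*(o + 1)^2*(o + 4)*(o^2 + 2*o - 8) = (o - 1)*(o + 1)^2*(o + 4)^2*(o - 2)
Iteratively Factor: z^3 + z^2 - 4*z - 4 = (z + 2)*(z^2 - z - 2) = (z + 1)*(z + 2)*(z - 2)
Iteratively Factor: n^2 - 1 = (n - 1)*(n + 1)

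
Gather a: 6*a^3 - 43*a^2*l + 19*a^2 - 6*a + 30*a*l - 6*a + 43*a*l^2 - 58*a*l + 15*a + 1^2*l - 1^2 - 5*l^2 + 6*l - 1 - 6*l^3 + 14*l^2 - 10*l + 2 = 6*a^3 + a^2*(19 - 43*l) + a*(43*l^2 - 28*l + 3) - 6*l^3 + 9*l^2 - 3*l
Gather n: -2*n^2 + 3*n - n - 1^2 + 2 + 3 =-2*n^2 + 2*n + 4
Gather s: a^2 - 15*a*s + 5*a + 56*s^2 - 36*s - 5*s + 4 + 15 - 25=a^2 + 5*a + 56*s^2 + s*(-15*a - 41) - 6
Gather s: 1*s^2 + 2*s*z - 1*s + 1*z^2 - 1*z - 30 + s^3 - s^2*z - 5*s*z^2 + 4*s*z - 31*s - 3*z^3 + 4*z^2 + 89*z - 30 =s^3 + s^2*(1 - z) + s*(-5*z^2 + 6*z - 32) - 3*z^3 + 5*z^2 + 88*z - 60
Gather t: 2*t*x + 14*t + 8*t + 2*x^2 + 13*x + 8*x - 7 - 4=t*(2*x + 22) + 2*x^2 + 21*x - 11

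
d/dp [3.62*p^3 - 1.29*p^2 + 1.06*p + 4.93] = 10.86*p^2 - 2.58*p + 1.06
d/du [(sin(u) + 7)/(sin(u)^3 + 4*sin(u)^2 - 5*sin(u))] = (-2*sin(u)^3 - 25*sin(u)^2 - 56*sin(u) + 35)*cos(u)/((sin(u) - 1)^2*(sin(u) + 5)^2*sin(u)^2)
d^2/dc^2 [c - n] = 0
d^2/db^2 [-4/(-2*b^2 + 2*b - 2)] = 4*(-b^2 + b + (2*b - 1)^2 - 1)/(b^2 - b + 1)^3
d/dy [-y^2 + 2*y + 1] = 2 - 2*y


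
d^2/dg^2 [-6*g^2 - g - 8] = -12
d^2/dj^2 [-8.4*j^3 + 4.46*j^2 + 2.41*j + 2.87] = 8.92 - 50.4*j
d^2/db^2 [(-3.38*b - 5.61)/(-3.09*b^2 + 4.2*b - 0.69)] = ((3.38*b + 5.61)*(6.18*b - 4.2)*(12.36*b - 8.4) - (62.6652*b + 6.2778)*(3.09*b^2 - 4.2*b + 0.69))/(3.09*b^2 - 4.2*b + 0.69)^3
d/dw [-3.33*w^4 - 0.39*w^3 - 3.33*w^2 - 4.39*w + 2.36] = -13.32*w^3 - 1.17*w^2 - 6.66*w - 4.39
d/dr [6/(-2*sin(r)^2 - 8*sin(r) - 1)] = 24*(sin(r) + 2)*cos(r)/(8*sin(r) - cos(2*r) + 2)^2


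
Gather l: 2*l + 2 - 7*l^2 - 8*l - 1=-7*l^2 - 6*l + 1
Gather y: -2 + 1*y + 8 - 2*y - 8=-y - 2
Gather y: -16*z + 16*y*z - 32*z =16*y*z - 48*z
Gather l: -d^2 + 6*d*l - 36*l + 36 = -d^2 + l*(6*d - 36) + 36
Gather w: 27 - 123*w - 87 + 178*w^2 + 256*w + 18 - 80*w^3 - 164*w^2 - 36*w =-80*w^3 + 14*w^2 + 97*w - 42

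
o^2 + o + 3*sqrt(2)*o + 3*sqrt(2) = (o + 1)*(o + 3*sqrt(2))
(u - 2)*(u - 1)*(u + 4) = u^3 + u^2 - 10*u + 8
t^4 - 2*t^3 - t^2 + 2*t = t*(t - 2)*(t - 1)*(t + 1)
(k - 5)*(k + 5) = k^2 - 25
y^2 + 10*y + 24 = (y + 4)*(y + 6)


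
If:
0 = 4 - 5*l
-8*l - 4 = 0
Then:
No Solution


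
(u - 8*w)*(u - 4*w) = u^2 - 12*u*w + 32*w^2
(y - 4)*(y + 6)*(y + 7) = y^3 + 9*y^2 - 10*y - 168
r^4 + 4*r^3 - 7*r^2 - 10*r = r*(r - 2)*(r + 1)*(r + 5)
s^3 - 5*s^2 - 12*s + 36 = (s - 6)*(s - 2)*(s + 3)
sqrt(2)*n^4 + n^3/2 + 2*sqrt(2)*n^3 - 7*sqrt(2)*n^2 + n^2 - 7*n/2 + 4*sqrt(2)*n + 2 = (n - 1)^2*(n + 4)*(sqrt(2)*n + 1/2)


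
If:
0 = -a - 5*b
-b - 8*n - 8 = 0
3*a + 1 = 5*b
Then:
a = -1/4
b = 1/20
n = -161/160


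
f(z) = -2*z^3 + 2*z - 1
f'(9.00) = -484.00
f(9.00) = -1441.00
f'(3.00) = -52.00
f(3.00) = -49.00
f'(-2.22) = -27.57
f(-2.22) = 16.44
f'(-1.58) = -12.98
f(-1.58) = 3.73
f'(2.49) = -35.20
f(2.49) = -26.90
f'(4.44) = -116.28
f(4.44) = -167.18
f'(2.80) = -45.04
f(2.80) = -39.30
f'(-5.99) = -213.28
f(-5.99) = 416.86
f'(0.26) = 1.59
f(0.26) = -0.52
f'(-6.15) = -224.94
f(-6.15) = 451.92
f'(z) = 2 - 6*z^2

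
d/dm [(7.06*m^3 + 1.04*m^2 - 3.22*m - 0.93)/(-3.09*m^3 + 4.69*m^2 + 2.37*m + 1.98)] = (36.325*m^4 + 13.5648*m^3 + 50.8819*m^2 + 12.8418*m - 4.1715)/(9.5481*m^6 - 28.9842*m^5 + 7.3495*m^4 + 9.9942*m^3 + 24.1893*m^2 + 9.3852*m + 3.9204)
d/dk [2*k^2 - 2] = 4*k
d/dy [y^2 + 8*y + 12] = 2*y + 8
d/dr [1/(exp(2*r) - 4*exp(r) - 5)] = 2*(2 - exp(r))*exp(r)/(-exp(2*r) + 4*exp(r) + 5)^2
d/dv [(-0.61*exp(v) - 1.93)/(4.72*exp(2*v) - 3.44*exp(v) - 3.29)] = (2.8792*exp(2*v) + 18.2192*exp(v) - 4.6323)*exp(v)/(22.2784*exp(4*v) - 32.4736*exp(3*v) - 19.224*exp(2*v) + 22.6352*exp(v) + 10.8241)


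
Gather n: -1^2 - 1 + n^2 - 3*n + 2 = n^2 - 3*n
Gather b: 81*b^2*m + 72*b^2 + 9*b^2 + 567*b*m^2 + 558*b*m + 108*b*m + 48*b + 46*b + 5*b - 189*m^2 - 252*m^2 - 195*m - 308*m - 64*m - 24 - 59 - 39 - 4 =b^2*(81*m + 81) + b*(567*m^2 + 666*m + 99) - 441*m^2 - 567*m - 126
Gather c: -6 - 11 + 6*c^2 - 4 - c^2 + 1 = 5*c^2 - 20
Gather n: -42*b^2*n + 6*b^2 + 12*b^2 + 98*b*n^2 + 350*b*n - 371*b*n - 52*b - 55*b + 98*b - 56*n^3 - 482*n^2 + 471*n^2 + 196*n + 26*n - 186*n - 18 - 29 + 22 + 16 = 18*b^2 - 9*b - 56*n^3 + n^2*(98*b - 11) + n*(-42*b^2 - 21*b + 36) - 9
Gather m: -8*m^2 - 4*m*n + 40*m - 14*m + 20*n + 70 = -8*m^2 + m*(26 - 4*n) + 20*n + 70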